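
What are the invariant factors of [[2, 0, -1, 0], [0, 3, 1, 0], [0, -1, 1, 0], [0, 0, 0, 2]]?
The Jordan structure of A has elementary divisors (x - 2)^3, (x - 2). Arranging the block sizes at each eigenvalue in decreasing order and taking row products gives the invariant factors.

Invariant factors (smallest first, each dividing the next): x - 2, (x - 2)^3.

Check: the last factor (x - 2)^3 is the minimal polynomial, and the product (x - 2)^4 is the characteristic polynomial.

x - 2, (x - 2)^3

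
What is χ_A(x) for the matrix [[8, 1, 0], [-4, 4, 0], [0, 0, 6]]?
xI - A = [[x - 8, -1, 0], [4, x - 4, 0], [0, 0, x - 6]].

Expanding det(xI - A) along the first row:
det(xI - A) = + (x - 8)·det([[x - 4, 0], [0, x - 6]]) - (-1)·det([[4, 0], [0, x - 6]]) + (0)·det([[4, x - 4], [0, 0]]).

Evaluating gives χ_A(x) = x^3 - 18x^2 + 108x - 216 = (x - 6)^3.

χ_A(x) = (x - 6)^3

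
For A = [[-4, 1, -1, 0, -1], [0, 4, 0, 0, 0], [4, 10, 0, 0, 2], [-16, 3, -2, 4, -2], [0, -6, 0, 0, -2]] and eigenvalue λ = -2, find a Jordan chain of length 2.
v_1 = [[0, 0, 3, 0, -4]]^T, v_2 = [[1, 0, -2, 2, 0]]^T

We seek v_1 ∈ ker((A + 2I)^2) \ ker(A + 2I), then set v_{i+1} = (A + 2I) v_i.

One such chain is v_1 = [[0, 0, 3, 0, -4]]^T, v_2 = [[1, 0, -2, 2, 0]]^T. Check: (A + 2I) v_2 = [[0, 0, 0, 0, 0]]^T = 0.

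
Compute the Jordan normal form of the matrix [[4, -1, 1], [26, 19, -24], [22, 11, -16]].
J = [[-5, 0, 0], [0, 6, 1], [0, 0, 6]]

The characteristic polynomial is det(xI - A) = (x - 6)^2(x + 5), so the eigenvalues are -5 (algebraic multiplicity 1), 6 (algebraic multiplicity 2).

For λ = -5: algebraic multiplicity 1 gives one 1×1 block.

For λ = 6: rank(A - 6I) = 2, rank((A - 6I)^2) = 1. The eigenspace has dimension 3 - 2 = 1, so there is 1 Jordan block; the rank sequence gives block sizes [2].

Assembling the blocks gives the Jordan form J above.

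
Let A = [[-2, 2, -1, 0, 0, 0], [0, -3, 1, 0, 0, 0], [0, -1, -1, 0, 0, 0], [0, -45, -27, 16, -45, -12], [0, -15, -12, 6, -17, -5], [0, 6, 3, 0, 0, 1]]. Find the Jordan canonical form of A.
The characteristic polynomial is det(xI - A) = (x - 1)^2(x + 2)^4, so the eigenvalues are -2 (algebraic multiplicity 4), 1 (algebraic multiplicity 2).

For λ = -2: rank(A + 2I) = 4, rank((A + 2I)^2) = 3, rank((A + 2I)^3) = 2. The eigenspace has dimension 6 - 4 = 2, so there are 2 Jordan blocks; the rank sequence gives block sizes [3, 1].

For λ = 1: rank(A - I) = 5, rank((A - I)^2) = 4. The eigenspace has dimension 6 - 5 = 1, so there is 1 Jordan block; the rank sequence gives block sizes [2].

Assembling the blocks gives the Jordan form J above.

J = [[-2, 1, 0, 0, 0, 0], [0, -2, 1, 0, 0, 0], [0, 0, -2, 0, 0, 0], [0, 0, 0, -2, 0, 0], [0, 0, 0, 0, 1, 1], [0, 0, 0, 0, 0, 1]]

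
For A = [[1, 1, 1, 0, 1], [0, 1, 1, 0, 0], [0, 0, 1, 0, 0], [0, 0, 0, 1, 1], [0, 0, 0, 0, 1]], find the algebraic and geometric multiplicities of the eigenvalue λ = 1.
The characteristic polynomial is (x - 1)^5, so the factor x - 1 appears with exponent 5: the algebraic multiplicity is 5.

rank(A - I) = 3, so the eigenspace has dimension 5 - 3 = 2: the geometric multiplicity is 2.

Since 2 < 5, A is not diagonalizable.

algebraic multiplicity 5, geometric multiplicity 2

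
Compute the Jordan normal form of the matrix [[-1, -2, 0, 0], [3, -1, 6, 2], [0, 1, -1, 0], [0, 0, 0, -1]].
J = [[-1, 1, 0, 0], [0, -1, 1, 0], [0, 0, -1, 0], [0, 0, 0, -1]]

The characteristic polynomial is det(xI - A) = (x + 1)^4, so the eigenvalues are -1 (algebraic multiplicity 4).

For λ = -1: rank(A + I) = 2, rank((A + I)^2) = 1, rank((A + I)^3) = 0. The eigenspace has dimension 4 - 2 = 2, so there are 2 Jordan blocks; the rank sequence gives block sizes [3, 1].

Assembling the blocks gives the Jordan form J above.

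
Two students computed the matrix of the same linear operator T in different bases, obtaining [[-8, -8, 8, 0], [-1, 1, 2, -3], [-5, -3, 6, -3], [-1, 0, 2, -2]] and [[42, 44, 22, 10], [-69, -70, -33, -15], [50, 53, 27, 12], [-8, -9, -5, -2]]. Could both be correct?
Yes.

Two matrices over a field are similar if and only if they have the same invariant factors.

Both A and B have characteristic polynomial x^2(x - 1)(x + 4) and minimal polynomial x^2(x - 1)(x + 4). Computing further, both have invariant factors x^2(x - 1)(x + 4). Hence A and B are similar.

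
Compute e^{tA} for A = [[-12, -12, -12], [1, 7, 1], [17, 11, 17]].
A has Jordan form J = [[0, 0, 0], [0, 6, 1], [0, 0, 6]] with A = PJP^{-1}, so e^{tA} = P e^{tJ} P^{-1}.

For a Jordan block J_k(λ), e^{tJ_k(λ)} = e^{λt} · (I + tN + t^2 N^2/2! + ... + t^{k-1} N^{k-1}/(k-1)!) where N is the nilpotent superdiagonal part.

Assembling the blocks and conjugating back gives the entries of e^{tA} as shown above.

e^{tA} = [[3 - 2*e^{6*t}, 2 - 2*e^{6*t}, 2 - 2*e^{6*t}], [t*e^{6*t}, (t + 1)*e^{6*t}, t*e^{6*t}], [-t*e^{6*t} + 3*e^{6*t} - 3, -t*e^{6*t} + 2*e^{6*t} - 2, -t*e^{6*t} + 3*e^{6*t} - 2]]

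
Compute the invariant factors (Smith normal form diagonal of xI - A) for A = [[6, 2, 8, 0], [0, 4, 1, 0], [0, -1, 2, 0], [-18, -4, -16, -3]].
(x - 6)(x - 3)^2(x + 3)

The Jordan structure of A has elementary divisors (x + 3), (x - 3)^2, (x - 6). Arranging the block sizes at each eigenvalue in decreasing order and taking row products gives the invariant factors.

Invariant factors (smallest first, each dividing the next): (x - 6)(x - 3)^2(x + 3).

Check: the last factor (x - 6)(x - 3)^2(x + 3) is the minimal polynomial, and the product (x - 6)(x - 3)^2(x + 3) is the characteristic polynomial.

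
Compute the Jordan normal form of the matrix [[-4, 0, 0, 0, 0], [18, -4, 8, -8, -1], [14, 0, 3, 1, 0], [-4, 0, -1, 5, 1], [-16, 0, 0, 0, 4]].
J = [[-4, 0, 0, 0, 0], [0, -4, 0, 0, 0], [0, 0, 4, 1, 0], [0, 0, 0, 4, 1], [0, 0, 0, 0, 4]]

The characteristic polynomial is det(xI - A) = (x - 4)^3(x + 4)^2, so the eigenvalues are -4 (algebraic multiplicity 2), 4 (algebraic multiplicity 3).

For λ = -4: rank(A + 4I) = 3. The eigenspace has dimension 5 - 3 = 2, so there are 2 Jordan blocks; the rank sequence gives block sizes [1, 1].

For λ = 4: rank(A - 4I) = 4, rank((A - 4I)^2) = 3, rank((A - 4I)^3) = 2. The eigenspace has dimension 5 - 4 = 1, so there is 1 Jordan block; the rank sequence gives block sizes [3].

Assembling the blocks gives the Jordan form J above.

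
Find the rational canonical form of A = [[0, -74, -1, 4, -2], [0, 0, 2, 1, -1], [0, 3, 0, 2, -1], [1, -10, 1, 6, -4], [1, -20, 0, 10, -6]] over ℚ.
The invariant factors of A (the non-unit diagonal entries of the Smith normal form of xI - A over ℚ[x]) are (x - 4)(x + 4)(x^3 - 4), each dividing the next. The characteristic polynomial is their product, (x - 4)(x + 4)(x^3 - 4).

The rational canonical form is the block-diagonal matrix of companion matrices C(f_i):
R = [[0, 0, 0, 0, -64], [1, 0, 0, 0, 0], [0, 1, 0, 0, 4], [0, 0, 1, 0, 16], [0, 0, 0, 1, 0]].

Note the characteristic polynomial does not split into linear factors over ℚ, so A has no Jordan form over ℚ; the rational canonical form exists over any field.

R = [[0, 0, 0, 0, -64], [1, 0, 0, 0, 0], [0, 1, 0, 0, 4], [0, 0, 1, 0, 16], [0, 0, 0, 1, 0]]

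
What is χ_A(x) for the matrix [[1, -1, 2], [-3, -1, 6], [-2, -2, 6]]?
xI - A = [[x - 1, 1, -2], [3, x + 1, -6], [2, 2, x - 6]].

Expanding det(xI - A) along the first row:
det(xI - A) = + (x - 1)·det([[x + 1, -6], [2, x - 6]]) - (1)·det([[3, -6], [2, x - 6]]) + (-2)·det([[3, x + 1], [2, 2]]).

Evaluating gives χ_A(x) = x^3 - 6x^2 + 12x - 8 = (x - 2)^3.

χ_A(x) = (x - 2)^3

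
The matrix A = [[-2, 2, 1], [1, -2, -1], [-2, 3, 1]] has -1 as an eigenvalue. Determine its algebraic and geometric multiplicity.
The characteristic polynomial is (x + 1)^3, so the factor x + 1 appears with exponent 3: the algebraic multiplicity is 3.

rank(A + I) = 2, so the eigenspace has dimension 3 - 2 = 1: the geometric multiplicity is 1.

Since 1 < 3, A is not diagonalizable.

algebraic multiplicity 3, geometric multiplicity 1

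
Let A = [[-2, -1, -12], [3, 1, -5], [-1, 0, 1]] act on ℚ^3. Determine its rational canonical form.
R = [[0, 0, -16], [1, 0, 12], [0, 1, 0]]

The invariant factors of A (the non-unit diagonal entries of the Smith normal form of xI - A over ℚ[x]) are (x - 2)^2(x + 4), each dividing the next. The characteristic polynomial is their product, (x - 2)^2(x + 4).

The rational canonical form is the block-diagonal matrix of companion matrices C(f_i):
R = [[0, 0, -16], [1, 0, 12], [0, 1, 0]].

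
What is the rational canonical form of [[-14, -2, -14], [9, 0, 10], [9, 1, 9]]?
The invariant factors of A (the non-unit diagonal entries of the Smith normal form of xI - A over ℚ[x]) are (x + 1)(x + 2)^2, each dividing the next. The characteristic polynomial is their product, (x + 1)(x + 2)^2.

The rational canonical form is the block-diagonal matrix of companion matrices C(f_i):
R = [[0, 0, -4], [1, 0, -8], [0, 1, -5]].

R = [[0, 0, -4], [1, 0, -8], [0, 1, -5]]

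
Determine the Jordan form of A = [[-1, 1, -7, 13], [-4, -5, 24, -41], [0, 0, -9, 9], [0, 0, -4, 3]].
The characteristic polynomial is det(xI - A) = (x + 3)^4, so the eigenvalues are -3 (algebraic multiplicity 4).

For λ = -3: rank(A + 3I) = 2, rank((A + 3I)^2) = 0. The eigenspace has dimension 4 - 2 = 2, so there are 2 Jordan blocks; the rank sequence gives block sizes [2, 2].

Assembling the blocks gives the Jordan form J above.

J = [[-3, 1, 0, 0], [0, -3, 0, 0], [0, 0, -3, 1], [0, 0, 0, -3]]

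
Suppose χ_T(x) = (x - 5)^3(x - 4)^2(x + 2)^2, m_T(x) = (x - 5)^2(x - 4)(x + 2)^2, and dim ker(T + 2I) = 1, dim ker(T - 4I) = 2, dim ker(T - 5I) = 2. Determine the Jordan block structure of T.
Jordan blocks: (-2, 2), (4, 1), (4, 1), (5, 2), (5, 1)

λ = -2: algebraic multiplicity 2 (exponent in χ_T), largest block size 2 (exponent in m_T), 1 block (geometric multiplicity). This forces block sizes [2].
λ = 4: algebraic multiplicity 2 (exponent in χ_T), largest block size 1 (exponent in m_T), 2 blocks (geometric multiplicity). These force block sizes [1, 1].
λ = 5: algebraic multiplicity 3 (exponent in χ_T), largest block size 2 (exponent in m_T), 2 blocks (geometric multiplicity). These force block sizes [2, 1].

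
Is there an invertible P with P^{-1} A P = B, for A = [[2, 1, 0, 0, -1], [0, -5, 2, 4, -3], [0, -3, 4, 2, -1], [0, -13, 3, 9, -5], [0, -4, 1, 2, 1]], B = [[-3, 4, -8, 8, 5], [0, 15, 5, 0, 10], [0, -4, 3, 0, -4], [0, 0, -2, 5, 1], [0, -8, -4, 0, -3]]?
No.

trace(A) = 11 but trace(B) = 17. The trace is a similarity invariant, so A and B are not similar.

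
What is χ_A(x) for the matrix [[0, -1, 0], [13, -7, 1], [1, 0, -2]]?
xI - A = [[x, 1, 0], [-13, x + 7, -1], [-1, 0, x + 2]].

Expanding det(xI - A) along the first row:
det(xI - A) = + (x)·det([[x + 7, -1], [0, x + 2]]) - (1)·det([[-13, -1], [-1, x + 2]]) + (0)·det([[-13, x + 7], [-1, 0]]).

Evaluating gives χ_A(x) = x^3 + 9x^2 + 27x + 27 = (x + 3)^3.

χ_A(x) = (x + 3)^3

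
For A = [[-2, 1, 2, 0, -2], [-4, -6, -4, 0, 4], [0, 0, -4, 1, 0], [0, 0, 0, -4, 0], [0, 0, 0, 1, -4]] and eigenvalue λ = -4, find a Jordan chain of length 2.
v_1 = [[0, 1, 0, 0, 0]]^T, v_2 = [[1, -2, 0, 0, 0]]^T

We seek v_1 ∈ ker((A + 4I)^2) \ ker(A + 4I), then set v_{i+1} = (A + 4I) v_i.

One such chain is v_1 = [[0, 1, 0, 0, 0]]^T, v_2 = [[1, -2, 0, 0, 0]]^T. Check: (A + 4I) v_2 = [[0, 0, 0, 0, 0]]^T = 0.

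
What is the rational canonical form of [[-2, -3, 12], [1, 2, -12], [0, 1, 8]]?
R = [[0, 0, -20], [1, 0, -11], [0, 1, 8]]

The invariant factors of A (the non-unit diagonal entries of the Smith normal form of xI - A over ℚ[x]) are (x - 5)(x - 4)(x + 1), each dividing the next. The characteristic polynomial is their product, (x - 5)(x - 4)(x + 1).

The rational canonical form is the block-diagonal matrix of companion matrices C(f_i):
R = [[0, 0, -20], [1, 0, -11], [0, 1, 8]].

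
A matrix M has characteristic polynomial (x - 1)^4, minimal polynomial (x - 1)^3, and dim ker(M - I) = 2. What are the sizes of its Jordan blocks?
Jordan blocks: (1, 3), (1, 1)

λ = 1: algebraic multiplicity 4 (exponent in χ_M), largest block size 3 (exponent in m_M), 2 blocks (geometric multiplicity). These force block sizes [3, 1].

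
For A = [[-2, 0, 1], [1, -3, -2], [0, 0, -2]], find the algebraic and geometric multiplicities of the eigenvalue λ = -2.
The characteristic polynomial is (x + 2)^2(x + 3), so the factor x + 2 appears with exponent 2: the algebraic multiplicity is 2.

rank(A + 2I) = 2, so the eigenspace has dimension 3 - 2 = 1: the geometric multiplicity is 1.

Since 1 < 2, A is not diagonalizable.

algebraic multiplicity 2, geometric multiplicity 1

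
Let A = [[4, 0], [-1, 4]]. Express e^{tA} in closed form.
e^{tA} = [[e^{4*t}, 0], [-t*e^{4*t}, e^{4*t}]]

A has Jordan form J = [[4, 1], [0, 4]] with A = PJP^{-1}, so e^{tA} = P e^{tJ} P^{-1}.

For a Jordan block J_k(λ), e^{tJ_k(λ)} = e^{λt} · (I + tN + t^2 N^2/2! + ... + t^{k-1} N^{k-1}/(k-1)!) where N is the nilpotent superdiagonal part.

Assembling the blocks and conjugating back gives the entries of e^{tA} as shown above.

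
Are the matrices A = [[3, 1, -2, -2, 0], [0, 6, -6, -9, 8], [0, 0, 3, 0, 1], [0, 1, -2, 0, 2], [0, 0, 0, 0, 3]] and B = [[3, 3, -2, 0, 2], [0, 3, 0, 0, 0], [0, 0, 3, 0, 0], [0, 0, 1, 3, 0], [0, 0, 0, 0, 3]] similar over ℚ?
No.

Both have characteristic polynomial (x - 3)^5, but the minimal polynomial of A is (x - 3)^3 while the minimal polynomial of B is (x - 3)^2. The minimal polynomial is a similarity invariant, so A and B are not similar.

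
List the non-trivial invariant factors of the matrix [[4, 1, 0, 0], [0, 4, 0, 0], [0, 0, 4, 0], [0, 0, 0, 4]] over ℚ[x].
x - 4, x - 4, (x - 4)^2

The Jordan structure of A has elementary divisors (x - 4)^2, (x - 4), (x - 4). Arranging the block sizes at each eigenvalue in decreasing order and taking row products gives the invariant factors.

Invariant factors (smallest first, each dividing the next): x - 4, x - 4, (x - 4)^2.

Check: the last factor (x - 4)^2 is the minimal polynomial, and the product (x - 4)^4 is the characteristic polynomial.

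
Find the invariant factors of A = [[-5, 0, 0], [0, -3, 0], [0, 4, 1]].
(x - 1)(x + 3)(x + 5)

The Jordan structure of A has elementary divisors (x + 5), (x + 3), (x - 1). Arranging the block sizes at each eigenvalue in decreasing order and taking row products gives the invariant factors.

Invariant factors (smallest first, each dividing the next): (x - 1)(x + 3)(x + 5).

Check: the last factor (x - 1)(x + 3)(x + 5) is the minimal polynomial, and the product (x - 1)(x + 3)(x + 5) is the characteristic polynomial.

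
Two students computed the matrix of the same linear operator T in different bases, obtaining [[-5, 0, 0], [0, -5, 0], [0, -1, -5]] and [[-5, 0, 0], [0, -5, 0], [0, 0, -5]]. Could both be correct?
No.

Both have characteristic polynomial (x + 5)^3, but the minimal polynomial of A is (x + 5)^2 while the minimal polynomial of B is x + 5. The minimal polynomial is a similarity invariant, so A and B are not similar.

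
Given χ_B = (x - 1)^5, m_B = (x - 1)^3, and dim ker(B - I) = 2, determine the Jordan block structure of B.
λ = 1: algebraic multiplicity 5 (exponent in χ_B), largest block size 3 (exponent in m_B), 2 blocks (geometric multiplicity). These force block sizes [3, 2].

Jordan blocks: (1, 3), (1, 2)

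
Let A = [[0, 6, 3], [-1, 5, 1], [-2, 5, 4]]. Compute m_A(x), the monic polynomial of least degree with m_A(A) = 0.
m_A(x) = (x - 3)^3

The characteristic polynomial factors as (x - 3)^3. The minimal polynomial is ∏(x - λ)^{k_λ} where k_λ is the size of the largest Jordan block at λ.

For λ = 3: rank(A - 3I) = 2, and the largest Jordan block has size 3 (the smallest k with rank((A - 3I)^k) = rank((A - 3I)^(k+1))).

So m_A(x) = (x - 3)^3.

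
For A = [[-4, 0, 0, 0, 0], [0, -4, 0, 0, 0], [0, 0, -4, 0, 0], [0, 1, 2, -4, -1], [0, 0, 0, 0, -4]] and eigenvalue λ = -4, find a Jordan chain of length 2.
v_1 = [[0, 1, 0, 0, 0]]^T, v_2 = [[0, 0, 0, 1, 0]]^T

We seek v_1 ∈ ker((A + 4I)^2) \ ker(A + 4I), then set v_{i+1} = (A + 4I) v_i.

One such chain is v_1 = [[0, 1, 0, 0, 0]]^T, v_2 = [[0, 0, 0, 1, 0]]^T. Check: (A + 4I) v_2 = [[0, 0, 0, 0, 0]]^T = 0.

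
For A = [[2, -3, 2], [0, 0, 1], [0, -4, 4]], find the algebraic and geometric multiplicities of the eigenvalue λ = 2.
algebraic multiplicity 3, geometric multiplicity 1

The characteristic polynomial is (x - 2)^3, so the factor x - 2 appears with exponent 3: the algebraic multiplicity is 3.

rank(A - 2I) = 2, so the eigenspace has dimension 3 - 2 = 1: the geometric multiplicity is 1.

Since 1 < 3, A is not diagonalizable.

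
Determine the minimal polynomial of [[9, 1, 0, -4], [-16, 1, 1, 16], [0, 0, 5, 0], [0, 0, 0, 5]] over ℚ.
The characteristic polynomial factors as (x - 5)^4. The minimal polynomial is ∏(x - λ)^{k_λ} where k_λ is the size of the largest Jordan block at λ.

For λ = 5: rank(A - 5I) = 2, and the largest Jordan block has size 3 (the smallest k with rank((A - 5I)^k) = rank((A - 5I)^(k+1))).

So m_A(x) = (x - 5)^3.

m_A(x) = (x - 5)^3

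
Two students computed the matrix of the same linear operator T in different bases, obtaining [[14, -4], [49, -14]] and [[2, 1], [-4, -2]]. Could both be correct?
Yes.

Two matrices over a field are similar if and only if they have the same invariant factors.

Both A and B have characteristic polynomial x^2 and minimal polynomial x^2. Computing further, both have invariant factors x^2. Hence A and B are similar.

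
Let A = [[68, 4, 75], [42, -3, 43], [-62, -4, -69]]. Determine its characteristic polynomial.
χ_A(x) = (x - 6)(x + 5)^2

xI - A = [[x - 68, -4, -75], [-42, x + 3, -43], [62, 4, x + 69]].

Expanding det(xI - A) along the first row:
det(xI - A) = + (x - 68)·det([[x + 3, -43], [4, x + 69]]) - (-4)·det([[-42, -43], [62, x + 69]]) + (-75)·det([[-42, x + 3], [62, 4]]).

Evaluating gives χ_A(x) = x^3 + 4x^2 - 35x - 150 = (x - 6)(x + 5)^2.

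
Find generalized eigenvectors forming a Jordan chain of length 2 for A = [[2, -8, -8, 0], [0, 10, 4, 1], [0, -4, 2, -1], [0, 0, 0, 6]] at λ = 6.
v_1 = [[-2, -7, 8, -3]]^T, v_2 = [[0, 1, -1, 0]]^T

We seek v_1 ∈ ker((A - 6I)^2) \ ker(A - 6I), then set v_{i+1} = (A - 6I) v_i.

One such chain is v_1 = [[-2, -7, 8, -3]]^T, v_2 = [[0, 1, -1, 0]]^T. Check: (A - 6I) v_2 = [[0, 0, 0, 0]]^T = 0.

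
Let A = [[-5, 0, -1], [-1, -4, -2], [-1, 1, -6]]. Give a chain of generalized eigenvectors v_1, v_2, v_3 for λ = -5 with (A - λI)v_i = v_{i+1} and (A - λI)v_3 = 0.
We seek v_1 ∈ ker((A + 5I)^3) \ ker((A + 5I)^2), then set v_{i+1} = (A + 5I) v_i.

One such chain is v_1 = [[-1, 0, 0]]^T, v_2 = [[0, 1, 1]]^T, v_3 = [[-1, -1, 0]]^T. Check: (A + 5I) v_3 = [[0, 0, 0]]^T = 0.

v_1 = [[-1, 0, 0]]^T, v_2 = [[0, 1, 1]]^T, v_3 = [[-1, -1, 0]]^T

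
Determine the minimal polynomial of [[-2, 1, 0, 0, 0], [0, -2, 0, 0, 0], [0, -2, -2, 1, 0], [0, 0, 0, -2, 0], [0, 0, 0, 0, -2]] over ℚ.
m_A(x) = (x + 2)^2

The characteristic polynomial factors as (x + 2)^5. The minimal polynomial is ∏(x - λ)^{k_λ} where k_λ is the size of the largest Jordan block at λ.

For λ = -2: rank(A + 2I) = 2, and the largest Jordan block has size 2 (the smallest k with rank((A + 2I)^k) = rank((A + 2I)^(k+1))).

So m_A(x) = (x + 2)^2.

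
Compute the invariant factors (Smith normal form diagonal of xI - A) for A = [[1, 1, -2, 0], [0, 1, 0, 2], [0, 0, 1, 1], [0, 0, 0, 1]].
(x - 1)^2, (x - 1)^2

The Jordan structure of A has elementary divisors (x - 1)^2, (x - 1)^2. Arranging the block sizes at each eigenvalue in decreasing order and taking row products gives the invariant factors.

Invariant factors (smallest first, each dividing the next): (x - 1)^2, (x - 1)^2.

Check: the last factor (x - 1)^2 is the minimal polynomial, and the product (x - 1)^4 is the characteristic polynomial.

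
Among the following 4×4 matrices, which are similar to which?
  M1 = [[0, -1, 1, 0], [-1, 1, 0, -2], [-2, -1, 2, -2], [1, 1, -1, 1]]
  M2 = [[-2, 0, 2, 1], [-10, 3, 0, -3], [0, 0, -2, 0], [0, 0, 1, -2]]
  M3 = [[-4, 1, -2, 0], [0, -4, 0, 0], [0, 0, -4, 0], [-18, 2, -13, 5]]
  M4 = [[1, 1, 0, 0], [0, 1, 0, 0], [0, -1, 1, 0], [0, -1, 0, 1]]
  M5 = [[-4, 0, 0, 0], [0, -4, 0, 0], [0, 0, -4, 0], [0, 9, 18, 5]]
Characteristic polynomials: χ_{M1} = (x - 1)^4, χ_{M2} = (x - 3)(x + 2)^3, χ_{M3} = (x - 5)(x + 4)^3, χ_{M4} = (x - 1)^4, χ_{M5} = (x - 5)(x + 4)^3.

{M1}: invariant factors x - 1, (x - 1)^3.

{M2}: invariant factors (x - 3)(x + 2)^3.

{M3}: invariant factors x + 4, (x - 5)(x + 4)^2.

{M4}: invariant factors x - 1, x - 1, (x - 1)^2.

{M5}: invariant factors x + 4, x + 4, (x - 5)(x + 4).

Matrices are similar if and only if their invariant-factor lists agree; the partition into similarity classes is {M1}, {M2}, {M3}, {M4}, {M5}.

5 classes: {M1}, {M2}, {M3}, {M4}, {M5}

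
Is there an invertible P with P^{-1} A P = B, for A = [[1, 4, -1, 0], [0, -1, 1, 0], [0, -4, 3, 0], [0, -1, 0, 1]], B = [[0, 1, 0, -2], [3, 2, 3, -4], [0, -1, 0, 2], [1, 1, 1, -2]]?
trace(A) = 4 but trace(B) = 0. The trace is a similarity invariant, so A and B are not similar.

No.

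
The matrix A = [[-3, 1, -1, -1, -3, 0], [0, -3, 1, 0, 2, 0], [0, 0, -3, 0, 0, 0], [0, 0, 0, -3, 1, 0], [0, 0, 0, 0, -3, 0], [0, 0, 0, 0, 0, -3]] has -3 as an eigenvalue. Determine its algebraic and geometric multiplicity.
algebraic multiplicity 6, geometric multiplicity 3

The characteristic polynomial is (x + 3)^6, so the factor x + 3 appears with exponent 6: the algebraic multiplicity is 6.

rank(A + 3I) = 3, so the eigenspace has dimension 6 - 3 = 3: the geometric multiplicity is 3.

Since 3 < 6, A is not diagonalizable.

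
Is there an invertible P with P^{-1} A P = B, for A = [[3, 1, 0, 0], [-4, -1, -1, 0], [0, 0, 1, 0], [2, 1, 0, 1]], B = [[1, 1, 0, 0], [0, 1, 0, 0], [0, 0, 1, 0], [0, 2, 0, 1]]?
Both have characteristic polynomial (x - 1)^4, but the minimal polynomial of A is (x - 1)^3 while the minimal polynomial of B is (x - 1)^2. The minimal polynomial is a similarity invariant, so A and B are not similar.

No.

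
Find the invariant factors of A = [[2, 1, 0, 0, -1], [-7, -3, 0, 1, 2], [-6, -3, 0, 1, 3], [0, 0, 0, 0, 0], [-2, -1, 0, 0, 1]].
The Jordan structure of A has elementary divisors x^3, x^2. Arranging the block sizes at each eigenvalue in decreasing order and taking row products gives the invariant factors.

Invariant factors (smallest first, each dividing the next): x^2, x^3.

Check: the last factor x^3 is the minimal polynomial, and the product x^5 is the characteristic polynomial.

x^2, x^3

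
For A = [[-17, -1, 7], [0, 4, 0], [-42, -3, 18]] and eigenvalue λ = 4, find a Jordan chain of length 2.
We seek v_1 ∈ ker((A - 4I)^2) \ ker(A - 4I), then set v_{i+1} = (A - 4I) v_i.

One such chain is v_1 = [[1, 1, 3]]^T, v_2 = [[-1, 0, -3]]^T. Check: (A - 4I) v_2 = [[0, 0, 0]]^T = 0.

v_1 = [[1, 1, 3]]^T, v_2 = [[-1, 0, -3]]^T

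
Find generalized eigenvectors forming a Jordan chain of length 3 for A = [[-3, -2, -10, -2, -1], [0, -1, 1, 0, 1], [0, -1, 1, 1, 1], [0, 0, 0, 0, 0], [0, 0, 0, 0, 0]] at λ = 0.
We seek v_1 ∈ ker(A^3) \ ker(A^2), then set v_{i+1} = A v_i.

One such chain is v_1 = [[3, 0, -1, 1, 1]]^T, v_2 = [[-2, 0, 1, 0, 0]]^T, v_3 = [[-4, 1, 1, 0, 0]]^T. Check: A v_3 = [[0, 0, 0, 0, 0]]^T = 0.

v_1 = [[3, 0, -1, 1, 1]]^T, v_2 = [[-2, 0, 1, 0, 0]]^T, v_3 = [[-4, 1, 1, 0, 0]]^T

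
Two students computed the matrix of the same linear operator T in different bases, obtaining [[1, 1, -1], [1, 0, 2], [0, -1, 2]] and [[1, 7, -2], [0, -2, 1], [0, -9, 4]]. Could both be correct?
Yes.

Two matrices over a field are similar if and only if they have the same invariant factors.

Both A and B have characteristic polynomial (x - 1)^3 and minimal polynomial (x - 1)^3. Computing further, both have invariant factors (x - 1)^3. Hence A and B are similar.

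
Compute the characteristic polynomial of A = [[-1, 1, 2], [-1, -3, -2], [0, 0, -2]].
xI - A = [[x + 1, -1, -2], [1, x + 3, 2], [0, 0, x + 2]].

Expanding det(xI - A) along the first row:
det(xI - A) = + (x + 1)·det([[x + 3, 2], [0, x + 2]]) - (-1)·det([[1, 2], [0, x + 2]]) + (-2)·det([[1, x + 3], [0, 0]]).

Evaluating gives χ_A(x) = x^3 + 6x^2 + 12x + 8 = (x + 2)^3.

χ_A(x) = (x + 2)^3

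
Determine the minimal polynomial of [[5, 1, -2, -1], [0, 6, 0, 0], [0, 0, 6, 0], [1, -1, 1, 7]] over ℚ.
The characteristic polynomial factors as (x - 6)^4. The minimal polynomial is ∏(x - λ)^{k_λ} where k_λ is the size of the largest Jordan block at λ.

For λ = 6: rank(A - 6I) = 2, and the largest Jordan block has size 3 (the smallest k with rank((A - 6I)^k) = rank((A - 6I)^(k+1))).

So m_A(x) = (x - 6)^3.

m_A(x) = (x - 6)^3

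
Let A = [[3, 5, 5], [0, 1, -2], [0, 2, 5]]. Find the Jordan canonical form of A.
The characteristic polynomial is det(xI - A) = (x - 3)^3, so the eigenvalues are 3 (algebraic multiplicity 3).

For λ = 3: rank(A - 3I) = 1, rank((A - 3I)^2) = 0. The eigenspace has dimension 3 - 1 = 2, so there are 2 Jordan blocks; the rank sequence gives block sizes [2, 1].

Assembling the blocks gives the Jordan form J above.

J = [[3, 1, 0], [0, 3, 0], [0, 0, 3]]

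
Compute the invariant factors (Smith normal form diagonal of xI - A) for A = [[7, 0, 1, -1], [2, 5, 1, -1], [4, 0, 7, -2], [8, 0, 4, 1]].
The Jordan structure of A has elementary divisors (x - 5)^2, (x - 5), (x - 5). Arranging the block sizes at each eigenvalue in decreasing order and taking row products gives the invariant factors.

Invariant factors (smallest first, each dividing the next): x - 5, x - 5, (x - 5)^2.

Check: the last factor (x - 5)^2 is the minimal polynomial, and the product (x - 5)^4 is the characteristic polynomial.

x - 5, x - 5, (x - 5)^2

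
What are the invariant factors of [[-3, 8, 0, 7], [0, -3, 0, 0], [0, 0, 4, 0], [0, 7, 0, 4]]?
The Jordan structure of A has elementary divisors (x + 3)^2, (x - 4), (x - 4). Arranging the block sizes at each eigenvalue in decreasing order and taking row products gives the invariant factors.

Invariant factors (smallest first, each dividing the next): x - 4, (x - 4)(x + 3)^2.

Check: the last factor (x - 4)(x + 3)^2 is the minimal polynomial, and the product (x - 4)^2(x + 3)^2 is the characteristic polynomial.

x - 4, (x - 4)(x + 3)^2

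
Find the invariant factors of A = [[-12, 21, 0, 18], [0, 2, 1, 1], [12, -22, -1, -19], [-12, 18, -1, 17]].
x^3(x - 6)

The Jordan structure of A has elementary divisors x^3, (x - 6). Arranging the block sizes at each eigenvalue in decreasing order and taking row products gives the invariant factors.

Invariant factors (smallest first, each dividing the next): x^3(x - 6).

Check: the last factor x^3(x - 6) is the minimal polynomial, and the product x^3(x - 6) is the characteristic polynomial.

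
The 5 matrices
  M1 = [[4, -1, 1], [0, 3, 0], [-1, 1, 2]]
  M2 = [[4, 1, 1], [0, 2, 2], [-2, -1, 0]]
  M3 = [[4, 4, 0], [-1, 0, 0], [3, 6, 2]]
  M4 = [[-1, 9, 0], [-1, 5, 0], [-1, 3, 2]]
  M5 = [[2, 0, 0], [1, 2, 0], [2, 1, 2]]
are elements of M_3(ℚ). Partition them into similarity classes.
3 classes: {M1}, {M2, M5}, {M3, M4}

Characteristic polynomials: χ_{M1} = (x - 3)^3, χ_{M2} = (x - 2)^3, χ_{M3} = (x - 2)^3, χ_{M4} = (x - 2)^3, χ_{M5} = (x - 2)^3.

{M1}: invariant factors x - 3, (x - 3)^2.

{M2, M5}: invariant factors (x - 2)^3.

{M3, M4}: invariant factors x - 2, (x - 2)^2.

Matrices are similar if and only if their invariant-factor lists agree; the partition into similarity classes is {M1}, {M2, M5}, {M3, M4}.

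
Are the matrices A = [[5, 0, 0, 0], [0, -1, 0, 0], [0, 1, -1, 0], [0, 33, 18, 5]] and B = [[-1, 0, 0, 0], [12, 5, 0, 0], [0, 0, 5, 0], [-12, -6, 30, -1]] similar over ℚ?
Both have characteristic polynomial (x - 5)^2(x + 1)^2, but the minimal polynomial of A is (x - 5)(x + 1)^2 while the minimal polynomial of B is (x - 5)(x + 1). The minimal polynomial is a similarity invariant, so A and B are not similar.

No.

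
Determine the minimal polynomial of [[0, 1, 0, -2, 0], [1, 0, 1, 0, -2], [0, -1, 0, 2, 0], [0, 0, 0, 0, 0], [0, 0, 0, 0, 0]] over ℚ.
m_A(x) = x^3

The characteristic polynomial factors as x^5. The minimal polynomial is ∏(x - λ)^{k_λ} where k_λ is the size of the largest Jordan block at λ.

For λ = 0: rank(A) = 2, and the largest Jordan block has size 3 (the smallest k with rank(A^k) = rank(A^(k+1))).

So m_A(x) = x^3.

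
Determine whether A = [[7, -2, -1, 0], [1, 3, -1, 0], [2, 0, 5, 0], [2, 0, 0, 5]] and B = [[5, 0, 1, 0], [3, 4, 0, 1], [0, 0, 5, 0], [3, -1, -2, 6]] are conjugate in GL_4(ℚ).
Two matrices over a field are similar if and only if they have the same invariant factors.

Both A and B have characteristic polynomial (x - 5)^4 and minimal polynomial (x - 5)^3. Computing further, both have invariant factors x - 5, (x - 5)^3. Hence A and B are similar.

Yes.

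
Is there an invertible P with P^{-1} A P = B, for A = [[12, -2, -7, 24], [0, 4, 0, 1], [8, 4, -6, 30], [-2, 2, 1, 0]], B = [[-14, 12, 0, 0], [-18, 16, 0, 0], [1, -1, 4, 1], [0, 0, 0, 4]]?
Both have characteristic polynomial (x - 4)^3(x + 2), but the minimal polynomial of A is (x - 4)^3(x + 2) while the minimal polynomial of B is (x - 4)^2(x + 2). The minimal polynomial is a similarity invariant, so A and B are not similar.

No.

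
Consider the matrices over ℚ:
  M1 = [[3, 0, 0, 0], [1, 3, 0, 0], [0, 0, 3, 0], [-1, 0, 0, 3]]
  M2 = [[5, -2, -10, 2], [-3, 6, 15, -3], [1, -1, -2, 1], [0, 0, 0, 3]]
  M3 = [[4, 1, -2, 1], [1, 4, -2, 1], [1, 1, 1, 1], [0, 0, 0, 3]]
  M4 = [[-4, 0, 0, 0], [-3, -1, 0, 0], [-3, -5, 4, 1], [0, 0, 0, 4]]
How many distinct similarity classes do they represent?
2 classes: {M1, M2, M3}, {M4}

Characteristic polynomials: χ_{M1} = (x - 3)^4, χ_{M2} = (x - 3)^4, χ_{M3} = (x - 3)^4, χ_{M4} = (x - 4)^2(x + 1)(x + 4).

{M1, M2, M3}: invariant factors x - 3, x - 3, (x - 3)^2.

{M4}: invariant factors (x - 4)^2(x + 1)(x + 4).

Matrices are similar if and only if their invariant-factor lists agree; the partition into similarity classes is {M1, M2, M3}, {M4}.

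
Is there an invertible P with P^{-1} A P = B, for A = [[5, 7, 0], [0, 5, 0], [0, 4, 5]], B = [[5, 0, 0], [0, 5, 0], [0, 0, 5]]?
No.

Both have characteristic polynomial (x - 5)^3, but the minimal polynomial of A is (x - 5)^2 while the minimal polynomial of B is x - 5. The minimal polynomial is a similarity invariant, so A and B are not similar.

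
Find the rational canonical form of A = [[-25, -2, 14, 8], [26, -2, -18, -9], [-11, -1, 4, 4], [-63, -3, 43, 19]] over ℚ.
R = [[-3, 0, 0, 0], [0, 0, 0, -3], [0, 1, 0, 5], [0, 0, 1, -1]]

The invariant factors of A (the non-unit diagonal entries of the Smith normal form of xI - A over ℚ[x]) are x + 3, (x - 1)^2(x + 3), each dividing the next. The characteristic polynomial is their product, (x - 1)^2(x + 3)^2.

The rational canonical form is the block-diagonal matrix of companion matrices C(f_i):
R = [[-3, 0, 0, 0], [0, 0, 0, -3], [0, 1, 0, 5], [0, 0, 1, -1]].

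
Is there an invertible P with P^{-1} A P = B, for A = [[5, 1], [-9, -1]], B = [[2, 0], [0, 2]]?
No.

Both have characteristic polynomial (x - 2)^2, but the minimal polynomial of A is (x - 2)^2 while the minimal polynomial of B is x - 2. The minimal polynomial is a similarity invariant, so A and B are not similar.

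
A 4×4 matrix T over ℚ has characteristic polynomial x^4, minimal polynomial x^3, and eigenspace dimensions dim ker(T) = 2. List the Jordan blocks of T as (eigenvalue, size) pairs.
λ = 0: algebraic multiplicity 4 (exponent in χ_T), largest block size 3 (exponent in m_T), 2 blocks (geometric multiplicity). These force block sizes [3, 1].

Jordan blocks: (0, 3), (0, 1)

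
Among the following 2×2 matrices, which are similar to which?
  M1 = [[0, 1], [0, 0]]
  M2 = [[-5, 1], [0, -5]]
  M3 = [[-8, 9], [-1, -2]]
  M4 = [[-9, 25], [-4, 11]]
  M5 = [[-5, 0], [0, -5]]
4 classes: {M1}, {M2, M3}, {M4}, {M5}

Characteristic polynomials: χ_{M1} = x^2, χ_{M2} = (x + 5)^2, χ_{M3} = (x + 5)^2, χ_{M4} = (x - 1)^2, χ_{M5} = (x + 5)^2.

{M1}: invariant factors x^2.

{M2, M3}: invariant factors (x + 5)^2.

{M4}: invariant factors (x - 1)^2.

{M5}: invariant factors x + 5, x + 5.

Matrices are similar if and only if their invariant-factor lists agree; the partition into similarity classes is {M1}, {M2, M3}, {M4}, {M5}.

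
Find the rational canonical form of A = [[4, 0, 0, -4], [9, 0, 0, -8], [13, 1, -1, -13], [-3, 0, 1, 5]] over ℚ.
The invariant factors of A (the non-unit diagonal entries of the Smith normal form of xI - A over ℚ[x]) are (x^2 - 4x - 2)^2, each dividing the next. The characteristic polynomial is their product, (x^2 - 4x - 2)^2.

The rational canonical form is the block-diagonal matrix of companion matrices C(f_i):
R = [[0, 0, 0, -4], [1, 0, 0, -16], [0, 1, 0, -12], [0, 0, 1, 8]].

Note the characteristic polynomial does not split into linear factors over ℚ, so A has no Jordan form over ℚ; the rational canonical form exists over any field.

R = [[0, 0, 0, -4], [1, 0, 0, -16], [0, 1, 0, -12], [0, 0, 1, 8]]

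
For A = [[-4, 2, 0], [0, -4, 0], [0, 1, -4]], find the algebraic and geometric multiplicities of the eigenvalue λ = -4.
The characteristic polynomial is (x + 4)^3, so the factor x + 4 appears with exponent 3: the algebraic multiplicity is 3.

rank(A + 4I) = 1, so the eigenspace has dimension 3 - 1 = 2: the geometric multiplicity is 2.

Since 2 < 3, A is not diagonalizable.

algebraic multiplicity 3, geometric multiplicity 2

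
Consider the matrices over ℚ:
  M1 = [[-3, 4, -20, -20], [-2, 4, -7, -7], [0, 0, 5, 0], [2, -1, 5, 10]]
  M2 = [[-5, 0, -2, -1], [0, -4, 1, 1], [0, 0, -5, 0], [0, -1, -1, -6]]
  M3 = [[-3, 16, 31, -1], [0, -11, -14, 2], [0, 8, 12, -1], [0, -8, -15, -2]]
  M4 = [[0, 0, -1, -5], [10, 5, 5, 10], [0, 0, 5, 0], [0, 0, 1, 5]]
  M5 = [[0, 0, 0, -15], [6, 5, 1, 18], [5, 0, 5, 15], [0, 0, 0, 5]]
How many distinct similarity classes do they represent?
Characteristic polynomials: χ_{M1} = (x - 5)^2(x - 3)^2, χ_{M2} = (x + 5)^4, χ_{M3} = (x - 5)(x + 3)^3, χ_{M4} = x(x - 5)^3, χ_{M5} = x(x - 5)^3.

{M1}: invariant factors x - 5, (x - 5)(x - 3)^2.

{M2}: invariant factors x + 5, (x + 5)^3.

{M3}: invariant factors x + 3, (x - 5)(x + 3)^2.

{M4, M5}: invariant factors x - 5, x(x - 5)^2.

Matrices are similar if and only if their invariant-factor lists agree; the partition into similarity classes is {M1}, {M2}, {M3}, {M4, M5}.

4 classes: {M1}, {M2}, {M3}, {M4, M5}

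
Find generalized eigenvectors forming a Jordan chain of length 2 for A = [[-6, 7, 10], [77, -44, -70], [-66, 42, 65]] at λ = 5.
We seek v_1 ∈ ker((A - 5I)^2) \ ker(A - 5I), then set v_{i+1} = (A - 5I) v_i.

One such chain is v_1 = [[0, 3, -2]]^T, v_2 = [[1, -7, 6]]^T. Check: (A - 5I) v_2 = [[0, 0, 0]]^T = 0.

v_1 = [[0, 3, -2]]^T, v_2 = [[1, -7, 6]]^T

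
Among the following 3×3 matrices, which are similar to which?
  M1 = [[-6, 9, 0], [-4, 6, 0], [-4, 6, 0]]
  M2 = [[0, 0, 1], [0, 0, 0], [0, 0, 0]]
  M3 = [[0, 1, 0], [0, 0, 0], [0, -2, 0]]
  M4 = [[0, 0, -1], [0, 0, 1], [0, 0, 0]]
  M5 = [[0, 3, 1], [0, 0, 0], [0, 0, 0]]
Characteristic polynomials: χ_{M1} = x^3, χ_{M2} = x^3, χ_{M3} = x^3, χ_{M4} = x^3, χ_{M5} = x^3.

{M1, M2, M3, M4, M5}: invariant factors x, x^2.

Matrices are similar if and only if their invariant-factor lists agree; the partition into similarity classes is {M1, M2, M3, M4, M5}.

1 class: {M1, M2, M3, M4, M5}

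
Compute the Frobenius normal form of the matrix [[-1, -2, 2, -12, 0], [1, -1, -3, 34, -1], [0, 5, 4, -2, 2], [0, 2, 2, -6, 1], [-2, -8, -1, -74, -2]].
R = [[0, 0, 0, 0, 36], [1, 0, 0, 0, 15], [0, 1, 0, 0, -2], [0, 0, 1, 0, -10], [0, 0, 0, 1, -6]]

The invariant factors of A (the non-unit diagonal entries of the Smith normal form of xI - A over ℚ[x]) are (x + 3)^2(x^3 + x - 4), each dividing the next. The characteristic polynomial is their product, (x + 3)^2(x^3 + x - 4).

The rational canonical form is the block-diagonal matrix of companion matrices C(f_i):
R = [[0, 0, 0, 0, 36], [1, 0, 0, 0, 15], [0, 1, 0, 0, -2], [0, 0, 1, 0, -10], [0, 0, 0, 1, -6]].

Note the characteristic polynomial does not split into linear factors over ℚ, so A has no Jordan form over ℚ; the rational canonical form exists over any field.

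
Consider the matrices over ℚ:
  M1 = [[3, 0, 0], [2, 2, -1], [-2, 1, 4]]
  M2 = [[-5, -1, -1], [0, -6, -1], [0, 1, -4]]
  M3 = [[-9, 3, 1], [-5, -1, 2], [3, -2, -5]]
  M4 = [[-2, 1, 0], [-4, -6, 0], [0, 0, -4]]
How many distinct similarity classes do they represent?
4 classes: {M1}, {M2}, {M3}, {M4}

Characteristic polynomials: χ_{M1} = (x - 3)^3, χ_{M2} = (x + 5)^3, χ_{M3} = (x + 5)^3, χ_{M4} = (x + 4)^3.

{M1}: invariant factors x - 3, (x - 3)^2.

{M2}: invariant factors x + 5, (x + 5)^2.

{M3}: invariant factors (x + 5)^3.

{M4}: invariant factors x + 4, (x + 4)^2.

Matrices are similar if and only if their invariant-factor lists agree; the partition into similarity classes is {M1}, {M2}, {M3}, {M4}.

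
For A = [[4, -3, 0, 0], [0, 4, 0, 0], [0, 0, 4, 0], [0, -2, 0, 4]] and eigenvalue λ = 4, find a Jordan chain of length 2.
v_1 = [[-2, 1, 0, -2]]^T, v_2 = [[-3, 0, 0, -2]]^T

We seek v_1 ∈ ker((A - 4I)^2) \ ker(A - 4I), then set v_{i+1} = (A - 4I) v_i.

One such chain is v_1 = [[-2, 1, 0, -2]]^T, v_2 = [[-3, 0, 0, -2]]^T. Check: (A - 4I) v_2 = [[0, 0, 0, 0]]^T = 0.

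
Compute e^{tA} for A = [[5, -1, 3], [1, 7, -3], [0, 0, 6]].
A has Jordan form J = [[6, 1, 0], [0, 6, 0], [0, 0, 6]] with A = PJP^{-1}, so e^{tA} = P e^{tJ} P^{-1}.

For a Jordan block J_k(λ), e^{tJ_k(λ)} = e^{λt} · (I + tN + t^2 N^2/2! + ... + t^{k-1} N^{k-1}/(k-1)!) where N is the nilpotent superdiagonal part.

Assembling the blocks and conjugating back gives the entries of e^{tA} as shown above.

e^{tA} = [[(1 - t)*e^{6*t}, -t*e^{6*t}, 3*t*e^{6*t}], [t*e^{6*t}, (t + 1)*e^{6*t}, -3*t*e^{6*t}], [0, 0, e^{6*t}]]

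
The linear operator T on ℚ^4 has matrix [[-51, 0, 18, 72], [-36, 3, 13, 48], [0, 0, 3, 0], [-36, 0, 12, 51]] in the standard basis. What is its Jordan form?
J = [[-3, 0, 0, 0], [0, 3, 1, 0], [0, 0, 3, 0], [0, 0, 0, 3]]

The characteristic polynomial is det(xI - A) = (x - 3)^3(x + 3), so the eigenvalues are -3 (algebraic multiplicity 1), 3 (algebraic multiplicity 3).

For λ = -3: algebraic multiplicity 1 gives one 1×1 block.

For λ = 3: rank(A - 3I) = 2, rank((A - 3I)^2) = 1. The eigenspace has dimension 4 - 2 = 2, so there are 2 Jordan blocks; the rank sequence gives block sizes [2, 1].

Assembling the blocks gives the Jordan form J above.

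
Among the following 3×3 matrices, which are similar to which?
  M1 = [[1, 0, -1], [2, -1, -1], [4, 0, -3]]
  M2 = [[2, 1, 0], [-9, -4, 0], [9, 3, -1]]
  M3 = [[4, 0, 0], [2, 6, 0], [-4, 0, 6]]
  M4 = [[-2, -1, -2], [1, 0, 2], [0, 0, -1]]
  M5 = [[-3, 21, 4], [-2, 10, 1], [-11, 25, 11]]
3 classes: {M1, M2, M4}, {M3}, {M5}

Characteristic polynomials: χ_{M1} = (x + 1)^3, χ_{M2} = (x + 1)^3, χ_{M3} = (x - 6)^2(x - 4), χ_{M4} = (x + 1)^3, χ_{M5} = (x - 6)^3.

{M1, M2, M4}: invariant factors x + 1, (x + 1)^2.

{M3}: invariant factors x - 6, (x - 6)(x - 4).

{M5}: invariant factors (x - 6)^3.

Matrices are similar if and only if their invariant-factor lists agree; the partition into similarity classes is {M1, M2, M4}, {M3}, {M5}.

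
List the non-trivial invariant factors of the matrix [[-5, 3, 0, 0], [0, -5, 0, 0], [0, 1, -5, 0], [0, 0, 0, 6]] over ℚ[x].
x + 5, (x - 6)(x + 5)^2

The Jordan structure of A has elementary divisors (x + 5)^2, (x + 5), (x - 6). Arranging the block sizes at each eigenvalue in decreasing order and taking row products gives the invariant factors.

Invariant factors (smallest first, each dividing the next): x + 5, (x - 6)(x + 5)^2.

Check: the last factor (x - 6)(x + 5)^2 is the minimal polynomial, and the product (x - 6)(x + 5)^3 is the characteristic polynomial.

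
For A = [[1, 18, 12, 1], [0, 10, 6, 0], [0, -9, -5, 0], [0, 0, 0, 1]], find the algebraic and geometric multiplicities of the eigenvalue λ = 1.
algebraic multiplicity 3, geometric multiplicity 2

The characteristic polynomial is (x - 4)(x - 1)^3, so the factor x - 1 appears with exponent 3: the algebraic multiplicity is 3.

rank(A - I) = 2, so the eigenspace has dimension 4 - 2 = 2: the geometric multiplicity is 2.

Since 2 < 3, A is not diagonalizable.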